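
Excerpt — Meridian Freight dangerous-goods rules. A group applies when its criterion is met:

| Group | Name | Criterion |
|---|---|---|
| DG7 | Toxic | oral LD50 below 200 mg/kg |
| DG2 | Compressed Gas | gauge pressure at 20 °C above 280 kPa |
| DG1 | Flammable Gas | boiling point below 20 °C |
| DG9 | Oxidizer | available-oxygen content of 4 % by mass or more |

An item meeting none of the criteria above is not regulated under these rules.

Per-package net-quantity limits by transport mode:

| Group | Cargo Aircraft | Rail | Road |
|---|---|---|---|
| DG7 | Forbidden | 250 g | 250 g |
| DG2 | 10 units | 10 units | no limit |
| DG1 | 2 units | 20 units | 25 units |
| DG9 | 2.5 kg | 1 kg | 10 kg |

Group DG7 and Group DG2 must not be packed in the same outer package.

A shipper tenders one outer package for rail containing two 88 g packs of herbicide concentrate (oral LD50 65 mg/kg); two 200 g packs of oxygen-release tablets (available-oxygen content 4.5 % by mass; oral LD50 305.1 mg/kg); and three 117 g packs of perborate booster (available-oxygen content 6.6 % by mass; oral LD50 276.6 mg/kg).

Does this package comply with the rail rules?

Yes

Herbicide concentrate: oral LD50 65 mg/kg < 200 mg/kg → Group DG7 (Toxic).
With available-oxygen content 4.5 % by mass (≥ 4 % by mass), the oxygen-release tablets fall in Group DG9.
Perborate booster: available-oxygen content 6.6 % by mass ≥ 4 % by mass → Group DG9 (Oxidizer).
Group DG7 quantity: two 88 g packs = 176 g.
176 g ≤ 250 g (rail limit, Group DG7) — within limit.
Group DG9 net quantity: (two 200 g packs = 400 g) + (three 117 g packs = 351 g) = 751 g.
That is within the Group DG9 rail limit of 1 kg.
The segregation rule (Group DG7 with Group DG2) does not apply to Group DG7 with Group DG9.
Every hazard group is within its rail limit and no segregation rule is violated.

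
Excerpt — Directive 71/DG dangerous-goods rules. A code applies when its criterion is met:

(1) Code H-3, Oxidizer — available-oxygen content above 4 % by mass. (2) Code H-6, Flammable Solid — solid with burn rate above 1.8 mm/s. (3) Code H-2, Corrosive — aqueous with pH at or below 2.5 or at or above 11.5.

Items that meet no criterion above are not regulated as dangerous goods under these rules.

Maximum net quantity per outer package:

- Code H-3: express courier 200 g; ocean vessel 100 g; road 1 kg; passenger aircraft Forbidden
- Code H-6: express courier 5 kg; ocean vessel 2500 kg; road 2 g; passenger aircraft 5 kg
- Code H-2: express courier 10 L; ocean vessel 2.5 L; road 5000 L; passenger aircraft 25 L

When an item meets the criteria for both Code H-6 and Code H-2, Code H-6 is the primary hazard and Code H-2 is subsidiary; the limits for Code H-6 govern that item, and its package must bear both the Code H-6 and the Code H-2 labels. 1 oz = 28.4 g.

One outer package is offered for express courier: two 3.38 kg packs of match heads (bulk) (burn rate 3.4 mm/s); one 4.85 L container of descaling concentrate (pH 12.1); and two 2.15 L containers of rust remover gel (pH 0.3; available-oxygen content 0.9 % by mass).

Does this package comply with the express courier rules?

Burn rate 3.4 mm/s meets the Code H-6 criterion (Flammable Solid), so the match heads (bulk) are Code H-6.
With pH 12.1 (≥ 11.5), the descaling concentrate falls in Code H-2.
With pH 0.3 (≤ 2.5), the rust remover gel falls in Code H-2.
Code H-6 quantity: two 3.38 kg packs = 6.76 kg.
6.76 kg > 5 kg (express courier limit, Code H-6) — over the limit.
Total Code H-2: 4.85 L + (two 2.15 L containers = 4.3 L) = 9.15 L.
9.15 L ≤ 10 L (express courier limit, Code H-2) — within limit.

No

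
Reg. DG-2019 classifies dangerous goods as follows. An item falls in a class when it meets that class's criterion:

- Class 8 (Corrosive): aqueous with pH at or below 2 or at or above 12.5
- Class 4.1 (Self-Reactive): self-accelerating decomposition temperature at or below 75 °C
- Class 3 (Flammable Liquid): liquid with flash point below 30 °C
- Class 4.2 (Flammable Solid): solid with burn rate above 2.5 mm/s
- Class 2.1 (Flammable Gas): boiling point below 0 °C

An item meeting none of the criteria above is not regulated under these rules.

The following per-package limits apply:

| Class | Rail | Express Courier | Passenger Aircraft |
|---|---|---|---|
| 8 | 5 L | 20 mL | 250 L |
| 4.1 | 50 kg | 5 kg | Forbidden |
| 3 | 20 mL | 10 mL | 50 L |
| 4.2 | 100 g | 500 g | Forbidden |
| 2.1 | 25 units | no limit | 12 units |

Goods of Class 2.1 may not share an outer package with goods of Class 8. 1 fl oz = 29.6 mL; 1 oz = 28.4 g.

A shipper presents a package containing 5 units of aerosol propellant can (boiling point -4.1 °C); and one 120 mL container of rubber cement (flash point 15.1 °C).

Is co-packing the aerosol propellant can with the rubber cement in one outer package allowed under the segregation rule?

Boiling point -4.1 °C meets the Class 2.1 criterion (Flammable Gas), so the aerosol propellant can is Class 2.1.
Rubber cement: flash point 15.1 °C < 30 °C → Class 3 (Flammable Liquid).
No segregation rule bars Class 2.1 with Class 3.

Yes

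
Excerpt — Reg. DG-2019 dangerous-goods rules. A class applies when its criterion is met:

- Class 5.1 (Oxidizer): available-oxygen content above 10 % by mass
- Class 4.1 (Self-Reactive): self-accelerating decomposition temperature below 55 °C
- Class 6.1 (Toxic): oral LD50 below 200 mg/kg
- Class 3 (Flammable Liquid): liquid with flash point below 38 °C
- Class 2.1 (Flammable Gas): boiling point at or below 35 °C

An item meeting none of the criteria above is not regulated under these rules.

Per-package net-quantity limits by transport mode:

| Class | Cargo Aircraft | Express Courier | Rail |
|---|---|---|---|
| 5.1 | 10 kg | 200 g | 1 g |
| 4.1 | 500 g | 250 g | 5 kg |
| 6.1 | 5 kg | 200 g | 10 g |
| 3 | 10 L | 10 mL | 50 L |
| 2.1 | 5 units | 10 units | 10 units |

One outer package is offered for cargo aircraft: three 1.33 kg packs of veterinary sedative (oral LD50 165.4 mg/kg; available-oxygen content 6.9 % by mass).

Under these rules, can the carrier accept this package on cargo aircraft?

Yes

With oral LD50 165.4 mg/kg (< 200 mg/kg), the veterinary sedative falls in Class 6.1.
Class 6.1 quantity: three 1.33 kg packs = 3.99 kg.
That is within the Class 6.1 cargo aircraft limit of 5 kg.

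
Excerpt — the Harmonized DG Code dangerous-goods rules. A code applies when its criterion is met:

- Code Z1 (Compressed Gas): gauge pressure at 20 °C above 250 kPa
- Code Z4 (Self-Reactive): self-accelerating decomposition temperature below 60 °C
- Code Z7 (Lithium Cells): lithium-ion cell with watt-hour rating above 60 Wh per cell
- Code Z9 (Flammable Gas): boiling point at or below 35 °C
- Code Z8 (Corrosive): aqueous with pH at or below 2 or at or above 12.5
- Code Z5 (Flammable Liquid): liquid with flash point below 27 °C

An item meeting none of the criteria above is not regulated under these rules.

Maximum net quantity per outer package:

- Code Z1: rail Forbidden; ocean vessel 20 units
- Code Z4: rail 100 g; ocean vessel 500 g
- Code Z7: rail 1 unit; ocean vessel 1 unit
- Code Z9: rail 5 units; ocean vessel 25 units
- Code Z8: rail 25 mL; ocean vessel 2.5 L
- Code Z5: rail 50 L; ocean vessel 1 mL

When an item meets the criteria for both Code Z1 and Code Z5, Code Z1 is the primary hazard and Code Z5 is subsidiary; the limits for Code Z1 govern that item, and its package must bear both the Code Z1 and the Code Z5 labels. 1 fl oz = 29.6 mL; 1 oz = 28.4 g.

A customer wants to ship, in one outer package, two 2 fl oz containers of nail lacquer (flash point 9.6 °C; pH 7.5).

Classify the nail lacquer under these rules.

The nail lacquer has flash point 9.6 °C, which is < 27 °C, so it is Code Z5 (Flammable Liquid).

Code Z5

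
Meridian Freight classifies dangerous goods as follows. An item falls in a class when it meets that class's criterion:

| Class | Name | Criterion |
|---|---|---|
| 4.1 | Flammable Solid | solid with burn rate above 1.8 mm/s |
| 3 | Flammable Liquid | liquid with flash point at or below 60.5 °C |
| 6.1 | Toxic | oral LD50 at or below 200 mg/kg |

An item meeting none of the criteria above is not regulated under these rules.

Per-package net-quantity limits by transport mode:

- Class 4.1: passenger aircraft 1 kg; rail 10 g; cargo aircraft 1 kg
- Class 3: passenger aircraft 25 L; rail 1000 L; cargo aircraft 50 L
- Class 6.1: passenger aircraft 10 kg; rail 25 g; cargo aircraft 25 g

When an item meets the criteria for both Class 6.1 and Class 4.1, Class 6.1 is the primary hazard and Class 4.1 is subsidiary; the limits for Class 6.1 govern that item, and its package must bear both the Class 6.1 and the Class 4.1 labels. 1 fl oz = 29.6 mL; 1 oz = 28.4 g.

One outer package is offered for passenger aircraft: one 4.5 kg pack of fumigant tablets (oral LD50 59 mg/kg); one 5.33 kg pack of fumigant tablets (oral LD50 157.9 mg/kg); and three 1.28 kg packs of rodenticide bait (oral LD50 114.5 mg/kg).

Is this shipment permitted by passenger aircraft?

No

Fumigant tablets: oral LD50 59 mg/kg ≤ 200 mg/kg → Class 6.1 (Toxic).
Oral LD50 157.9 mg/kg meets the Class 6.1 criterion (Toxic), so the fumigant tablets are Class 6.1.
The rodenticide bait has oral LD50 114.5 mg/kg, which is ≤ 200 mg/kg, so it is Class 6.1 (Toxic).
Class 6.1 net quantity: 4.5 kg + 5.33 kg + (three 1.28 kg packs = 3.84 kg) = 13.67 kg.
That exceeds the Class 6.1 passenger aircraft limit of 10 kg.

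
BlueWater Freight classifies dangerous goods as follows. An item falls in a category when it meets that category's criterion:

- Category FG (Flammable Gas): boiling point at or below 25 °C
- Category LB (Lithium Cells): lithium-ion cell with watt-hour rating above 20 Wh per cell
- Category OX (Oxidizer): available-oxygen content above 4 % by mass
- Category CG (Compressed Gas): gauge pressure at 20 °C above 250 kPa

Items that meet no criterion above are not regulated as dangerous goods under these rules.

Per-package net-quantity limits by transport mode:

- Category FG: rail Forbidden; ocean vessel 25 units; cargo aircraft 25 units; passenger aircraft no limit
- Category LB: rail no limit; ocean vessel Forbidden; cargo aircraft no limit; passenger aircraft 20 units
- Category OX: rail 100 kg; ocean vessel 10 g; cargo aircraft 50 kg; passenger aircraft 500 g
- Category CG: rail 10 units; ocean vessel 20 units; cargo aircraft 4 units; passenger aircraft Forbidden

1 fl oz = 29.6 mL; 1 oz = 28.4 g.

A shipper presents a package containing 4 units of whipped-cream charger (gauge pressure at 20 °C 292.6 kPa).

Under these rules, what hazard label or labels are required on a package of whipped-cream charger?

The whipped-cream charger has gauge pressure at 20 °C 292.6 kPa, which is > 250 kPa, so it is Category CG (Compressed Gas).
Only the Category CG label is required.

Category CG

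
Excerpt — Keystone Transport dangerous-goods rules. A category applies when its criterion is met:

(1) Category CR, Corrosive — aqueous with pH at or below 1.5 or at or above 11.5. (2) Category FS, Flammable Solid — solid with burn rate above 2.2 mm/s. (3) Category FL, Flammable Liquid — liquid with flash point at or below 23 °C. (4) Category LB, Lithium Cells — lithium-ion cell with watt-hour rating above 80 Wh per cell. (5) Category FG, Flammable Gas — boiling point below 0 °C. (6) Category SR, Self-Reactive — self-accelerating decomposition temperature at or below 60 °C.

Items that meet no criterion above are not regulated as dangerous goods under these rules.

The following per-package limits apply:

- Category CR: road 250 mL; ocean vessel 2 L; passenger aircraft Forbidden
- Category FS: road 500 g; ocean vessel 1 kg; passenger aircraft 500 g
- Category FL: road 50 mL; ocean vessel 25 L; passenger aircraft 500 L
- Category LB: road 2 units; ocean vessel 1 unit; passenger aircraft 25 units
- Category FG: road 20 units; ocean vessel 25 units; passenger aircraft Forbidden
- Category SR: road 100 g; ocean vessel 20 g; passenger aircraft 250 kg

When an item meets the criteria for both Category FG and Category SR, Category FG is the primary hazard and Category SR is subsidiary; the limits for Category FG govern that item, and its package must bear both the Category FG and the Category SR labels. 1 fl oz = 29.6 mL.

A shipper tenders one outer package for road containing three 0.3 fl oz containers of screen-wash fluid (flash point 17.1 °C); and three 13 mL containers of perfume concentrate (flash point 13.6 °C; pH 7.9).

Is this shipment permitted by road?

The screen-wash fluid has flash point 17.1 °C, which is ≤ 23 °C, so it is Category FL (Flammable Liquid).
The perfume concentrate has flash point 13.6 °C, which is ≤ 23 °C, so it is Category FL (Flammable Liquid).
Category FL net quantity: (three 0.3 fl oz containers = 26.64 mL) + (three 13 mL containers = 39 mL) = 65.64 mL.
65.64 mL exceeds the road limit of 50 mL for Category FL.

No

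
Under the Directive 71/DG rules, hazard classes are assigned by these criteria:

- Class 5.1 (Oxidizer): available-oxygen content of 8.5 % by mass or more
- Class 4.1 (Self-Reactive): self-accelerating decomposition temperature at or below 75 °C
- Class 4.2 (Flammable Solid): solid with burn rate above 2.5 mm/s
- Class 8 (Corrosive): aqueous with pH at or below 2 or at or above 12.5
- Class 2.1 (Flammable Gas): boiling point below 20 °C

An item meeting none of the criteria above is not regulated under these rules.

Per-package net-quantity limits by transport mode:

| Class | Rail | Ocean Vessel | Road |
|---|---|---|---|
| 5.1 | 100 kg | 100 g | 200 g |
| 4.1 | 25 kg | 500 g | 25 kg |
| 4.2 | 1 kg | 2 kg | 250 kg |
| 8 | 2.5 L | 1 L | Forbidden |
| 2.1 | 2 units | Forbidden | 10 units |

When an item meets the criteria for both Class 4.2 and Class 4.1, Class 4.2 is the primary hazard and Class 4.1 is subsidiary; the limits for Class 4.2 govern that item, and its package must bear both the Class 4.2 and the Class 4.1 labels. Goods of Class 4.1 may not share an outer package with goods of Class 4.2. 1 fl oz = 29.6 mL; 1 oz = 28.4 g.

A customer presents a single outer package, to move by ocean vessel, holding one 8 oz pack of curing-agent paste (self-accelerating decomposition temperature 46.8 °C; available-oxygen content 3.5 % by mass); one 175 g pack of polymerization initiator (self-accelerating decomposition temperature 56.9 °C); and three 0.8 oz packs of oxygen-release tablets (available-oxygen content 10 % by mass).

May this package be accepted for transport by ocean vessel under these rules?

Yes

Curing-agent paste: self-accelerating decomposition temperature 46.8 °C ≤ 75 °C → Class 4.1 (Self-Reactive).
The polymerization initiator has self-accelerating decomposition temperature 56.9 °C, which is ≤ 75 °C, so it is Class 4.1 (Self-Reactive).
The oxygen-release tablets have available-oxygen content 10 % by mass, which is ≥ 8.5 % by mass, so they are Class 5.1 (Oxidizer).
Total Class 4.1: (one 8 oz pack = 227.2 g) + 175 g = 402.2 g.
That is within the Class 4.1 ocean vessel limit of 500 g.
Class 5.1 quantity: three 0.8 oz packs = 68.16 g.
That is within the Class 5.1 ocean vessel limit of 100 g.
The segregation rule (Class 4.1 with Class 4.2) does not apply to Class 4.1 with Class 5.1.
Every hazard class is within its ocean vessel limit and no segregation rule is violated.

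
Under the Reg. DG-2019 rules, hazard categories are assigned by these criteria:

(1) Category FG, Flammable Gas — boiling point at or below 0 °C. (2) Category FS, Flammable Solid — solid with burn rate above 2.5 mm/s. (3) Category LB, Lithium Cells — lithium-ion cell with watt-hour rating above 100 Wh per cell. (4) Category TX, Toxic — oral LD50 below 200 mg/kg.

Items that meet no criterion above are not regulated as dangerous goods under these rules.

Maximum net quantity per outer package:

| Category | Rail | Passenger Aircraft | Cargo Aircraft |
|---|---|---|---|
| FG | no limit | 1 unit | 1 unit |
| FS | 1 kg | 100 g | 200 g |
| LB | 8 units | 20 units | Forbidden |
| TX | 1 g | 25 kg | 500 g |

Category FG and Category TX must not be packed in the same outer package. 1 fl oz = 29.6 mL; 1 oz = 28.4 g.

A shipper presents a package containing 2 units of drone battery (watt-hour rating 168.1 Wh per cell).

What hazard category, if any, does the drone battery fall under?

Category LB

Watt-hour rating 168.1 Wh per cell meets the Category LB criterion (Lithium Cells), so the drone battery is Category LB.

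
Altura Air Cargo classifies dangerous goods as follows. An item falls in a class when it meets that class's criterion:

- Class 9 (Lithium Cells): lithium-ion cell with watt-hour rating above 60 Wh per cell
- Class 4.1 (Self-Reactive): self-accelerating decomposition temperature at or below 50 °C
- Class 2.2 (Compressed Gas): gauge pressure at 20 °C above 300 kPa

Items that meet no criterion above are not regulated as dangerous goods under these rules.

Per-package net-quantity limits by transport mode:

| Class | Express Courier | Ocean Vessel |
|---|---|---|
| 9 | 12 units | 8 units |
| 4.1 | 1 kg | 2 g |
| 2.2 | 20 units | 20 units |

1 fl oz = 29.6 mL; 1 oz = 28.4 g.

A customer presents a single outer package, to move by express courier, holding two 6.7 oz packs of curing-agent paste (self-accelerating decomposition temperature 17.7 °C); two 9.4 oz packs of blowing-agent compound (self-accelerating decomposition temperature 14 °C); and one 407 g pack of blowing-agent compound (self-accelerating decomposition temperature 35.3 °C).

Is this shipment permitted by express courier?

With self-accelerating decomposition temperature 17.7 °C (≤ 50 °C), the curing-agent paste falls in Class 4.1.
Blowing-agent compound: self-accelerating decomposition temperature 14 °C ≤ 50 °C → Class 4.1 (Self-Reactive).
The blowing-agent compound has self-accelerating decomposition temperature 35.3 °C, which is ≤ 50 °C, so it is Class 4.1 (Self-Reactive).
Total Class 4.1: (two 6.7 oz packs = 380.56 g) + (two 9.4 oz packs = 533.92 g) + 407 g = 1321.48 g.
1321.48 g > 1 kg (express courier limit, Class 4.1) — over the limit.

No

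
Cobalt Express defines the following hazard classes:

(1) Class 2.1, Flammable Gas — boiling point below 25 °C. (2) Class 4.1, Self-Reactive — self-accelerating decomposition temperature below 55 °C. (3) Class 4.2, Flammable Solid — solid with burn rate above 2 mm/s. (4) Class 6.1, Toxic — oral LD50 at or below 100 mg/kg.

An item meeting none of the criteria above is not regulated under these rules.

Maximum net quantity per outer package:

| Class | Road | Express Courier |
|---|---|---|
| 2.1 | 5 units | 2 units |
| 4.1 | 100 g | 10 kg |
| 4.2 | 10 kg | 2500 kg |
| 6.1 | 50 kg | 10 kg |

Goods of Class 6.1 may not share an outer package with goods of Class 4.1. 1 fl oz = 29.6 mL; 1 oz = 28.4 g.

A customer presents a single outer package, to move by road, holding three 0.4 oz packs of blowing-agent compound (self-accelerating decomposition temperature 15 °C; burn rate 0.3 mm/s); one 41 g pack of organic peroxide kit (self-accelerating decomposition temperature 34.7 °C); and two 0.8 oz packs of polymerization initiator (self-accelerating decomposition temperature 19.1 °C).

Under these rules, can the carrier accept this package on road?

No

Blowing-agent compound: self-accelerating decomposition temperature 15 °C < 55 °C → Class 4.1 (Self-Reactive).
Organic peroxide kit: self-accelerating decomposition temperature 34.7 °C < 55 °C → Class 4.1 (Self-Reactive).
The polymerization initiator has self-accelerating decomposition temperature 19.1 °C, which is < 55 °C, so it is Class 4.1 (Self-Reactive).
Class 4.1 net quantity: (three 0.4 oz packs = 34.08 g) + 41 g + (two 0.8 oz packs = 45.44 g) = 120.52 g.
120.52 g > 100 g (road limit, Class 4.1) — over the limit.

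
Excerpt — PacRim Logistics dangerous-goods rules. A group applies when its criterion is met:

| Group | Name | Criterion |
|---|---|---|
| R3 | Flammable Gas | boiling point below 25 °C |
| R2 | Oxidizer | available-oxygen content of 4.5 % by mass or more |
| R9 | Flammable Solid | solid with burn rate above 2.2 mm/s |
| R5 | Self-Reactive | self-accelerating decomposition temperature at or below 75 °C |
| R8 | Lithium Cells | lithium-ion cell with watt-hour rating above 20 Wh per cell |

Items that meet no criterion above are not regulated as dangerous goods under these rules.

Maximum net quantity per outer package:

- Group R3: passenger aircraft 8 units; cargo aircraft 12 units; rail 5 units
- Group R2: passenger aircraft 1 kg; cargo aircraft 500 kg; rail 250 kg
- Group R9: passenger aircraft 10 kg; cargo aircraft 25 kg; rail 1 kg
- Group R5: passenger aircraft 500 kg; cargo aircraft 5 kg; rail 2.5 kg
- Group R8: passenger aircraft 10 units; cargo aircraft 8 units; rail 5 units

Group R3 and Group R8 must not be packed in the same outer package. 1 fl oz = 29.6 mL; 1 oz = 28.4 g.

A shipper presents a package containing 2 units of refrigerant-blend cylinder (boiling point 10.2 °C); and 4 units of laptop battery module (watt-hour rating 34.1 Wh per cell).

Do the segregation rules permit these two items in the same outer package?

Refrigerant-blend cylinder: boiling point 10.2 °C < 25 °C → Group R3 (Flammable Gas).
Laptop battery module: watt-hour rating 34.1 Wh per cell > 20 Wh per cell → Group R8 (Lithium Cells).
Group R3 and Group R8 may not share an outer package.

No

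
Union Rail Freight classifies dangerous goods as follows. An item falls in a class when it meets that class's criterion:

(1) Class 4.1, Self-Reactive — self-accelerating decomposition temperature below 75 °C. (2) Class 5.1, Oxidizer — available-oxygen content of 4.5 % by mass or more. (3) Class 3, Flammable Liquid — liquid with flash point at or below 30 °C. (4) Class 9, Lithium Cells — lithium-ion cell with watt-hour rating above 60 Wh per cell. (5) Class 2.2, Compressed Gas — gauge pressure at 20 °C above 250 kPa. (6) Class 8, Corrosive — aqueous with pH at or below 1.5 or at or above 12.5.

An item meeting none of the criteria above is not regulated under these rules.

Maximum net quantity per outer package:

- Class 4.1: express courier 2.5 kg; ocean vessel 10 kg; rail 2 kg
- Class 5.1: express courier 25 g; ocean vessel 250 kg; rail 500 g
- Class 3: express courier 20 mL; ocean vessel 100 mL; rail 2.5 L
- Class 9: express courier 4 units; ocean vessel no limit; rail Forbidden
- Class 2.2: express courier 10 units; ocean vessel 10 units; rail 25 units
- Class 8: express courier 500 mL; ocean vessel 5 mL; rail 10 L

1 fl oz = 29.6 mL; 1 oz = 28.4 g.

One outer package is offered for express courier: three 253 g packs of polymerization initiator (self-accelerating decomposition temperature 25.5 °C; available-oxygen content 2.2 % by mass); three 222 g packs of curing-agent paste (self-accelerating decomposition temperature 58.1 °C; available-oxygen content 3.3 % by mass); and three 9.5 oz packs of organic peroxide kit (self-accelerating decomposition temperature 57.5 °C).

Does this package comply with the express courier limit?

Yes

With self-accelerating decomposition temperature 25.5 °C (< 75 °C), the polymerization initiator falls in Class 4.1.
Self-accelerating decomposition temperature 58.1 °C meets the Class 4.1 criterion (Self-Reactive), so the curing-agent paste is Class 4.1.
Organic peroxide kit: self-accelerating decomposition temperature 57.5 °C < 75 °C → Class 4.1 (Self-Reactive).
Total Class 4.1: (three 253 g packs = 759 g) + (three 222 g packs = 666 g) + (three 9.5 oz packs = 809.4 g) = 2234.4 g.
2234.4 g is within the express courier limit of 2.5 kg for Class 4.1.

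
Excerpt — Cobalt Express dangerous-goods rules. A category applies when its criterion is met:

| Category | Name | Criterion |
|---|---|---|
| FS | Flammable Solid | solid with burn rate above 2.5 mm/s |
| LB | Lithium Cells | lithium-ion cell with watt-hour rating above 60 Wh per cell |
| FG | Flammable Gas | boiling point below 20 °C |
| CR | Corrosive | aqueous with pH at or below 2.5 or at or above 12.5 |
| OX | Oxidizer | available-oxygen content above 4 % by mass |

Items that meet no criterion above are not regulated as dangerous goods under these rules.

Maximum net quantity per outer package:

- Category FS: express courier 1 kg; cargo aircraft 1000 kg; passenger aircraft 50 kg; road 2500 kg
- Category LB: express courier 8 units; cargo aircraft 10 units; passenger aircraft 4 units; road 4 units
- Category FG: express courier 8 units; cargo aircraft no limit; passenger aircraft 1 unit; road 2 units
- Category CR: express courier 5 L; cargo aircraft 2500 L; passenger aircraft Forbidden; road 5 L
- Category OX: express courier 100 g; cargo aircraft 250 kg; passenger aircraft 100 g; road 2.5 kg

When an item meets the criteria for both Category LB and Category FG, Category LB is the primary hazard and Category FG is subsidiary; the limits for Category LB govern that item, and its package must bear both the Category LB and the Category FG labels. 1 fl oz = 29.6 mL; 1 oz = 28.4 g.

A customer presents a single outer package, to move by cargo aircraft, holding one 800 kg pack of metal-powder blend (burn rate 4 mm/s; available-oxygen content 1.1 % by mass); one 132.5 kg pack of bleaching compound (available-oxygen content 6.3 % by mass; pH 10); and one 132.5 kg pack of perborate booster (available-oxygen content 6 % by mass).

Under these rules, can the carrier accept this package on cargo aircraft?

With burn rate 4 mm/s (> 2.5 mm/s), the metal-powder blend falls in Category FS.
Available-oxygen content 6.3 % by mass meets the Category OX criterion (Oxidizer), so the bleaching compound is Category OX.
With available-oxygen content 6 % by mass (> 4 % by mass), the perborate booster falls in Category OX.
Total Category OX: 132.5 kg + 132.5 kg = 265 kg.
265 kg > 250 kg (cargo aircraft limit, Category OX) — over the limit.
Category FS quantity: 800 kg.
That is within the Category FS cargo aircraft limit of 1000 kg.

No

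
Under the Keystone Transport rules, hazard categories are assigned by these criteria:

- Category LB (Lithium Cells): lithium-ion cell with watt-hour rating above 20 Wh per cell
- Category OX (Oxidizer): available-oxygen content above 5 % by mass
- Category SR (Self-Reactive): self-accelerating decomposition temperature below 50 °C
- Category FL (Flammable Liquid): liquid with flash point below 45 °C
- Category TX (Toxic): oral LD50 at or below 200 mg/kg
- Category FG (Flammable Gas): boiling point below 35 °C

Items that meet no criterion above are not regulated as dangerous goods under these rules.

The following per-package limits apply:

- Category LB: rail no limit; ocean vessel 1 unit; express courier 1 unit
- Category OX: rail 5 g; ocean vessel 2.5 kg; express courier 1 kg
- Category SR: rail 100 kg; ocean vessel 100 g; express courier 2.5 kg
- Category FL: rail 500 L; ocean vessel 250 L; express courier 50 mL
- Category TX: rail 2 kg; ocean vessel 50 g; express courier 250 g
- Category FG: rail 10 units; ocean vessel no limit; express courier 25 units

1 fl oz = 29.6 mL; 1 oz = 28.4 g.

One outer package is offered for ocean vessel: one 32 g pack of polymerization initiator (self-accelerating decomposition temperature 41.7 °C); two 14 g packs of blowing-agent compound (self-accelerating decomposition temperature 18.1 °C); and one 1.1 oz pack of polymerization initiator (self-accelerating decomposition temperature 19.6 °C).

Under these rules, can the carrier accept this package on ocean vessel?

Yes

With self-accelerating decomposition temperature 41.7 °C (< 50 °C), the polymerization initiator falls in Category SR.
The blowing-agent compound has self-accelerating decomposition temperature 18.1 °C, which is < 50 °C, so it is Category SR (Self-Reactive).
Self-accelerating decomposition temperature 19.6 °C meets the Category SR criterion (Self-Reactive), so the polymerization initiator is Category SR.
Total Category SR: 32 g + (two 14 g packs = 28 g) + (one 1.1 oz pack = 31.24 g) = 91.24 g.
That is within the Category SR ocean vessel limit of 100 g.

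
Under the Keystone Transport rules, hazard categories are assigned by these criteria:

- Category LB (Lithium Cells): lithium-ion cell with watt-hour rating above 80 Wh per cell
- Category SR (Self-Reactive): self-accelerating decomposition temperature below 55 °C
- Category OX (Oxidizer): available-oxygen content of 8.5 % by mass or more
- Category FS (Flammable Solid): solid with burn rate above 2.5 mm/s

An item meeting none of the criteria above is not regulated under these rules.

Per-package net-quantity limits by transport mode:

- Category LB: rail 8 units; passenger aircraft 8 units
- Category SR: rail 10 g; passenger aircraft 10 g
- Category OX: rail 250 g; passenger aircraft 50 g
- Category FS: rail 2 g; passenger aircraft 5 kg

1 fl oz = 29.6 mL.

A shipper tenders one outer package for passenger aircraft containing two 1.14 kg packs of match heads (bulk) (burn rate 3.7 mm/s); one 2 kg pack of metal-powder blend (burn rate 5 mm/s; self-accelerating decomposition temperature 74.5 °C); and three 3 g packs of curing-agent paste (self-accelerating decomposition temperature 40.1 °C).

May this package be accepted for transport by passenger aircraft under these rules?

The match heads (bulk) have burn rate 3.7 mm/s, which is > 2.5 mm/s, so they are Category FS (Flammable Solid).
Metal-powder blend: burn rate 5 mm/s > 2.5 mm/s → Category FS (Flammable Solid).
Curing-agent paste: self-accelerating decomposition temperature 40.1 °C < 55 °C → Category SR (Self-Reactive).
Total Category FS: (two 1.14 kg packs = 2.28 kg) + 2 kg = 4.28 kg.
That is within the Category FS passenger aircraft limit of 5 kg.
Category SR quantity: three 3 g packs = 9 g.
9 g is within the passenger aircraft limit of 10 g for Category SR.
Every hazard category is within its passenger aircraft limit and no segregation rule is violated.

Yes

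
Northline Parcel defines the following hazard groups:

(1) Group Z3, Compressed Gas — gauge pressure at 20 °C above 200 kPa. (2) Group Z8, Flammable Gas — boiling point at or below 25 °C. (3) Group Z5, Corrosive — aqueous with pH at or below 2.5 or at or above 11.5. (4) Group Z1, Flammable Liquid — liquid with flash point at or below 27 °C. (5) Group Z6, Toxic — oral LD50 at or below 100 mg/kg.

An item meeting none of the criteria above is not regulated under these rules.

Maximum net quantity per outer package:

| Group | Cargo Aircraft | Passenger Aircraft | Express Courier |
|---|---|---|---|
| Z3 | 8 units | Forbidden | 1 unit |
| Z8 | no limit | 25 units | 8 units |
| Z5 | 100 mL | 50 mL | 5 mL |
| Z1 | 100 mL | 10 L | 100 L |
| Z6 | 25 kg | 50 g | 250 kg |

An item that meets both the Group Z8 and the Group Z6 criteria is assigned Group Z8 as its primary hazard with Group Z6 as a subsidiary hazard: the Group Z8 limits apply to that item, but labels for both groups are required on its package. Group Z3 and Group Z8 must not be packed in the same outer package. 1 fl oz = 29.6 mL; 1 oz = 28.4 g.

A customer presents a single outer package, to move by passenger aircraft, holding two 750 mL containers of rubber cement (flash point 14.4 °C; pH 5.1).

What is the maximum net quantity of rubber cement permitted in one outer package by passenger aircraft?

10 L

With flash point 14.4 °C (≤ 27 °C), the rubber cement falls in Group Z1.
The passenger aircraft limit for Group Z1 is 10 L.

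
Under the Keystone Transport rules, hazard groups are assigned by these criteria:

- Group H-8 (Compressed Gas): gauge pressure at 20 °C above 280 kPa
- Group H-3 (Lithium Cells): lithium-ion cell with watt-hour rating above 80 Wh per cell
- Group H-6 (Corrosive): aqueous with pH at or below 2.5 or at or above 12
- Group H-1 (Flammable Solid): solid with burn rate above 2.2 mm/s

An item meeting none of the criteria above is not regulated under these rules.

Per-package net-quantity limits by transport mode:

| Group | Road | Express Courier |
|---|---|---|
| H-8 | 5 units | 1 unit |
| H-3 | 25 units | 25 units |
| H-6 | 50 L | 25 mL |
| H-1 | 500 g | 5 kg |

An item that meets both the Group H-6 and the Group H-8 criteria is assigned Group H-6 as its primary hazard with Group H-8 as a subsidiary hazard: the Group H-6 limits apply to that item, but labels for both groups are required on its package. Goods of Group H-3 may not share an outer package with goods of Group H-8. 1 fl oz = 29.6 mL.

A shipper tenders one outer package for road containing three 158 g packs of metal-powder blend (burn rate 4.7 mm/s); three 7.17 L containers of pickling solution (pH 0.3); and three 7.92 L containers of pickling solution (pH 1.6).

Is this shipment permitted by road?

Yes

Burn rate 4.7 mm/s meets the Group H-1 criterion (Flammable Solid), so the metal-powder blend is Group H-1.
pH 0.3 meets the Group H-6 criterion (Corrosive), so the pickling solution is Group H-6.
With pH 1.6 (≤ 2.5), the pickling solution falls in Group H-6.
Total Group H-6: (three 7.17 L containers = 21.51 L) + (three 7.92 L containers = 23.76 L) = 45.27 L.
That is within the Group H-6 road limit of 50 L.
Group H-1 quantity: three 158 g packs = 474 g.
474 g ≤ 500 g (road limit, Group H-1) — within limit.
The segregation rule (Group H-3 with Group H-8) does not apply to Group H-6 with Group H-1.
Every hazard group is within its road limit and no segregation rule is violated.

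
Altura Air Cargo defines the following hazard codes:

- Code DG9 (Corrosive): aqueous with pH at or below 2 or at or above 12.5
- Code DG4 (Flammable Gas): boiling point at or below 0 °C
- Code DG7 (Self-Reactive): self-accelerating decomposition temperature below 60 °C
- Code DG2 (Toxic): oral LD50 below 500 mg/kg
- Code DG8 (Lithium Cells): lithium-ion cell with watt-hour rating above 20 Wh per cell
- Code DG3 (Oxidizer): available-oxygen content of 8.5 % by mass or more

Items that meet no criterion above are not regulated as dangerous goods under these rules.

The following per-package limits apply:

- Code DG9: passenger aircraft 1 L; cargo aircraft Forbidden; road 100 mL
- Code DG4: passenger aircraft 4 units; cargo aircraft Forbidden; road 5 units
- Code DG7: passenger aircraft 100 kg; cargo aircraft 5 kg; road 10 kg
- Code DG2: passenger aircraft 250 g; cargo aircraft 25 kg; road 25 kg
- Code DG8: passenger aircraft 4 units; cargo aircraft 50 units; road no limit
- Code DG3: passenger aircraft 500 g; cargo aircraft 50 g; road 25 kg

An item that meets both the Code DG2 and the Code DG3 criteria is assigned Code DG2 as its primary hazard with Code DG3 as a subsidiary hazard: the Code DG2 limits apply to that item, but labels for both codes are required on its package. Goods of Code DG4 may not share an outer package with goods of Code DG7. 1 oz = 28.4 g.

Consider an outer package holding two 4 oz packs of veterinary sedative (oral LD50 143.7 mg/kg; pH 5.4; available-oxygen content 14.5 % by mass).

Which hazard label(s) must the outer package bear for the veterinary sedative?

With oral LD50 143.7 mg/kg (< 500 mg/kg), the veterinary sedative falls in Code DG2.
Available-oxygen content 14.5 % by mass meets the Code DG3 criterion (Oxidizer), so the veterinary sedative is Code DG3.
By the precedence rule Code DG2 is primary and Code DG3 is subsidiary, and that rule requires both labels on the package.

Code DG2 and DG3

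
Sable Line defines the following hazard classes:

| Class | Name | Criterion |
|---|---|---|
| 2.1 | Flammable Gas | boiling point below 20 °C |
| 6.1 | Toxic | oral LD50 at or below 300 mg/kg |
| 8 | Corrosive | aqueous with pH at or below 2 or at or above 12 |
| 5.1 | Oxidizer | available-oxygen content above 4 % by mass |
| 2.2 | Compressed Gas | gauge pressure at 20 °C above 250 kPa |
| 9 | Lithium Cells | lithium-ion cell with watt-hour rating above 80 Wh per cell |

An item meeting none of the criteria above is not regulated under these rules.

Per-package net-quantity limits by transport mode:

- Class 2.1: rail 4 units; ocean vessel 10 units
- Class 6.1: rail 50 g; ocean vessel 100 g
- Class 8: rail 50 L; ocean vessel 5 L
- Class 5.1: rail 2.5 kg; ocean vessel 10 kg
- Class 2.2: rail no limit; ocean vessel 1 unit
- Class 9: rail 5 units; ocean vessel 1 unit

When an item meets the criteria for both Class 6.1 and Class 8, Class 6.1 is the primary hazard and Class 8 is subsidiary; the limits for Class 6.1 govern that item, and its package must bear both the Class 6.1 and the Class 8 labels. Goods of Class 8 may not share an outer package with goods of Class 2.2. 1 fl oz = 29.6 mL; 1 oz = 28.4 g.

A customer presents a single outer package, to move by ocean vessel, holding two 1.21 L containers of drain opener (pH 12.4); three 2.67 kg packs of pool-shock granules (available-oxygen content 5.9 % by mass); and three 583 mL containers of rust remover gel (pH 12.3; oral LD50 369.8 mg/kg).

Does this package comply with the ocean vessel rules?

The drain opener has pH 12.4, which is ≥ 12, so it is Class 8 (Corrosive).
The pool-shock granules have available-oxygen content 5.9 % by mass, which is > 4 % by mass, so they are Class 5.1 (Oxidizer).
The rust remover gel has pH 12.3, which is ≥ 12, so it is Class 8 (Corrosive).
Class 8 net quantity: (two 1.21 L containers = 2.42 L) + (three 583 mL containers = 1.749 L) = 4.169 L.
4.169 L ≤ 5 L (ocean vessel limit, Class 8) — within limit.
Class 5.1 quantity: three 2.67 kg packs = 8.01 kg.
8.01 kg is within the ocean vessel limit of 10 kg for Class 5.1.
The segregation rule (Class 8 with Class 2.2) does not apply to Class 8 with Class 5.1.
Every hazard class is within its ocean vessel limit and no segregation rule is violated.

Yes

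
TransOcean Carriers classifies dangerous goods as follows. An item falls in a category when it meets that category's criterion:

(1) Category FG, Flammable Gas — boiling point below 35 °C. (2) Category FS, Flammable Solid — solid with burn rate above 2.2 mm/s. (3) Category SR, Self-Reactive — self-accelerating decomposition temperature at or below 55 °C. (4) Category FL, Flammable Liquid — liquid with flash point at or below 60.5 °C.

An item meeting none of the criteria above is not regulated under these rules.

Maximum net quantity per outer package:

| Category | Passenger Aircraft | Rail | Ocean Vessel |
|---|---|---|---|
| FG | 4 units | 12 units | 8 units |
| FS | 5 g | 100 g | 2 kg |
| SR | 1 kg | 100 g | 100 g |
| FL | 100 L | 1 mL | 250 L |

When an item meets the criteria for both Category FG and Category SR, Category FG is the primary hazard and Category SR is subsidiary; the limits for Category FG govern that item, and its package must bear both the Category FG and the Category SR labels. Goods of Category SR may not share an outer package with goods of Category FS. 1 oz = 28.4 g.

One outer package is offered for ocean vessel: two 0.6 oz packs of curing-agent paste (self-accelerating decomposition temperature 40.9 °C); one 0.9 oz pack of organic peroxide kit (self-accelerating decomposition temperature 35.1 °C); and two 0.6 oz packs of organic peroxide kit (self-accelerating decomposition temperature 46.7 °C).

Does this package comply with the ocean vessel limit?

The curing-agent paste has self-accelerating decomposition temperature 40.9 °C, which is ≤ 55 °C, so it is Category SR (Self-Reactive).
The organic peroxide kit has self-accelerating decomposition temperature 35.1 °C, which is ≤ 55 °C, so it is Category SR (Self-Reactive).
Organic peroxide kit: self-accelerating decomposition temperature 46.7 °C ≤ 55 °C → Category SR (Self-Reactive).
Category SR net quantity: (two 0.6 oz packs = 34.08 g) + (one 0.9 oz pack = 25.56 g) + (two 0.6 oz packs = 34.08 g) = 93.72 g.
93.72 g is within the ocean vessel limit of 100 g for Category SR.

Yes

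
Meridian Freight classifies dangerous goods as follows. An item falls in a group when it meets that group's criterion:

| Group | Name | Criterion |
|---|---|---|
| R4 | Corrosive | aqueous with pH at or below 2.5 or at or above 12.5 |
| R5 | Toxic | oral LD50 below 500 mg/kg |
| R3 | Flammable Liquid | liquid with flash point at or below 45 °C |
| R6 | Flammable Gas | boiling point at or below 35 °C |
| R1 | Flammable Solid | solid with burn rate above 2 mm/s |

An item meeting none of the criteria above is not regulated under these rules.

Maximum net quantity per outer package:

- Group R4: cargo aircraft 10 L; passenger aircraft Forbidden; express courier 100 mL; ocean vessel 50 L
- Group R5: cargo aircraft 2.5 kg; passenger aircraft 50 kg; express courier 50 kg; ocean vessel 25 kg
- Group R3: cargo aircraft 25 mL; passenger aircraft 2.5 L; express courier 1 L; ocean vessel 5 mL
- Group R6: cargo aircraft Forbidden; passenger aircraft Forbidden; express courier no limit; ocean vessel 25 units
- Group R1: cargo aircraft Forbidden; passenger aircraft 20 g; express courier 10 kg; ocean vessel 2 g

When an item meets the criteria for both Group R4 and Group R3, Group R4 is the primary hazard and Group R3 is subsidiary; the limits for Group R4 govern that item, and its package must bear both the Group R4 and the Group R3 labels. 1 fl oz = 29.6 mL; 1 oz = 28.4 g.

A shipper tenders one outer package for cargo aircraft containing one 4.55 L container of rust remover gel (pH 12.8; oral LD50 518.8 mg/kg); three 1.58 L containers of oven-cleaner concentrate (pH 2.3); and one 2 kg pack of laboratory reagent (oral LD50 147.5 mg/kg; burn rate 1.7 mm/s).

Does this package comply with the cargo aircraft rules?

pH 12.8 meets the Group R4 criterion (Corrosive), so the rust remover gel is Group R4.
Oven-cleaner concentrate: pH 2.3 ≤ 2.5 → Group R4 (Corrosive).
The laboratory reagent has oral LD50 147.5 mg/kg, which is < 500 mg/kg, so it is Group R5 (Toxic).
Total Group R4: 4.55 L + (three 1.58 L containers = 4.74 L) = 9.29 L.
9.29 L is within the cargo aircraft limit of 10 L for Group R4.
Group R5 quantity: 2 kg.
2 kg is within the cargo aircraft limit of 2.5 kg for Group R5.
Every hazard group is within its cargo aircraft limit and no segregation rule is violated.

Yes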